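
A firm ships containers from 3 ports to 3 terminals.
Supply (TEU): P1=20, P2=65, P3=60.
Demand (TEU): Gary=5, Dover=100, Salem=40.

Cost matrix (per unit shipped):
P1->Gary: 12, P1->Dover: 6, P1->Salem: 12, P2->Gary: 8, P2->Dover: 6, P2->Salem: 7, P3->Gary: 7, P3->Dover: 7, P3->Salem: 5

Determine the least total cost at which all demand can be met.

One minimum-cost allocation:
  P1–Dover: 20 × 6 = 120
  P2–Dover: 65 × 6 = 390
  P3–Gary: 5 × 7 = 35
  P3–Dover: 15 × 7 = 105
  P3–Salem: 40 × 5 = 200
Total = 120 + 390 + 35 + 105 + 200 = 850.
(Supply check: P1 ships 20; P2 ships 65; P3 ships 60.)

850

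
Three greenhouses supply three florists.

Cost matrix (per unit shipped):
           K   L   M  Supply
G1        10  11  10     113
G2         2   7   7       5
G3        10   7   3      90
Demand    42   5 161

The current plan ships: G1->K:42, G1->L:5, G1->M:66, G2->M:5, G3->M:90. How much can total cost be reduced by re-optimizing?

25

Current plan cost = 42·10 + 5·11 + 66·10 + 5·7 + 90·3 = 1440.
Optimal plan:
  G1->K: 37 × 10 = 370
  G1->L: 5 × 11 = 55
  G1->M: 71 × 10 = 710
  G2->K: 5 × 2 = 10
  G3->M: 90 × 3 = 270
Optimal cost = 1415.
Saving = 1440 − 1415 = 25.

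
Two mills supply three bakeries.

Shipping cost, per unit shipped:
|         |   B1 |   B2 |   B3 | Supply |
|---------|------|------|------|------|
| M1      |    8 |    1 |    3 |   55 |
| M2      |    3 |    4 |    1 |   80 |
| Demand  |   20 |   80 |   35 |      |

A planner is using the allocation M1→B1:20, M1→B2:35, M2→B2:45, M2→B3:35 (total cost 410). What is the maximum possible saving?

Current plan cost = 20·8 + 35·1 + 45·4 + 35·1 = 410.
Optimal plan:
  M1→B2: 55 × 1 = 55
  M2→B1: 20 × 3 = 60
  M2→B2: 25 × 4 = 100
  M2→B3: 35 × 1 = 35
Optimal cost = 250.
Saving = 410 − 250 = 160.

160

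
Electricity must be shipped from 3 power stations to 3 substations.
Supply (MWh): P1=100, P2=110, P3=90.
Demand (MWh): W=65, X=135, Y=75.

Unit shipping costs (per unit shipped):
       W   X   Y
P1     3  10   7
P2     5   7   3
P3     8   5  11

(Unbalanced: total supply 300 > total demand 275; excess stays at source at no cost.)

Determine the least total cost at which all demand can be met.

One minimum-cost allocation:
  P1->W: 65 × 3 = 195
  P1->X: 10 × 10 = 100
  P2->X: 35 × 7 = 245
  P2->Y: 75 × 3 = 225
  P3->X: 90 × 5 = 450
Total = 195 + 100 + 245 + 225 + 450 = 1215.

1215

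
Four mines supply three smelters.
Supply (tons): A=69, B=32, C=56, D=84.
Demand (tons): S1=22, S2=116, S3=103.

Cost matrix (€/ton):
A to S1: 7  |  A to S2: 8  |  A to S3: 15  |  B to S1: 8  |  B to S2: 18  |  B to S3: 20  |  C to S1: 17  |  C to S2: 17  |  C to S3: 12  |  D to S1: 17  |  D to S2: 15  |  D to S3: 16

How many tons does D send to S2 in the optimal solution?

37

Optimal shipments:
  A–S2: 69 × €8 = €552
  B–S1: 22 × €8 = €176
  B–S2: 10 × €18 = €180
  C–S3: 56 × €12 = €672
  D–S2: 37 × €15 = €555
  D–S3: 47 × €16 = €752
Total cost = €2887.
So D→S2 carries 37 tons.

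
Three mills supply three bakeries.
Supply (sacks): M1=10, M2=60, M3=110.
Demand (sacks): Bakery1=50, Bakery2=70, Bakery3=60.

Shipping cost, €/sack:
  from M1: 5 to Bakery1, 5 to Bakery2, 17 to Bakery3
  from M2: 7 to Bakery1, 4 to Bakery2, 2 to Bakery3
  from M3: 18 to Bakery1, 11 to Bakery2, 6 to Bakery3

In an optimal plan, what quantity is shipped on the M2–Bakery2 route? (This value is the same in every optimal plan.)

20

Optimal shipments:
  M1–Bakery1: 10 sacks
  M2–Bakery1: 40 sacks
  M2–Bakery2: 20 sacks
  M3–Bakery2: 50 sacks
  M3–Bakery3: 60 sacks
Total cost = €1320.
So M2→Bakery2 carries 20 sacks.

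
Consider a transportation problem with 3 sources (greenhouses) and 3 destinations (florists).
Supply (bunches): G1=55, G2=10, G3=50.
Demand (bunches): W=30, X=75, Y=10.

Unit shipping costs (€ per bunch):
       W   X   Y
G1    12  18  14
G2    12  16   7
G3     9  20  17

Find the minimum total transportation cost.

Optimal allocation:
  G1–X: 55 bunches
  G2–Y: 10 bunches
  G3–W: 30 bunches
  G3–X: 20 bunches
Total cost = €1730.
(Supply check: G1 ships 55; G2 ships 10; G3 ships 50.)

1730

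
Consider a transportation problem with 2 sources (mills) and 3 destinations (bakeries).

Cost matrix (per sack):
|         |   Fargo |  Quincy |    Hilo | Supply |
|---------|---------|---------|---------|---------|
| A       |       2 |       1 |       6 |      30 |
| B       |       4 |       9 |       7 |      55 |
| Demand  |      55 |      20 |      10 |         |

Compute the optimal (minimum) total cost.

290

An optimal shipping plan:
  A→Fargo: 10 sacks
  A→Quincy: 20 sacks
  B→Fargo: 45 sacks
  B→Hilo: 10 sacks
Total cost = 290.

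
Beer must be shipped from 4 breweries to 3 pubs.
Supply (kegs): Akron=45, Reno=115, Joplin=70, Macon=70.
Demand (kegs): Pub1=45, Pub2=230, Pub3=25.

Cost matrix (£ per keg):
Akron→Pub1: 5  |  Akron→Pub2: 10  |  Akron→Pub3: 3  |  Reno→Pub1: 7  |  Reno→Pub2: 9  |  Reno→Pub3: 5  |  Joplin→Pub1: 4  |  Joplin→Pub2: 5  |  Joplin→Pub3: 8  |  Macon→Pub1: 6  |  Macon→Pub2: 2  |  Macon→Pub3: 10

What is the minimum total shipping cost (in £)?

Optimal allocation:
  Akron->Pub1: 20 × £5 = £100
  Akron->Pub3: 25 × £3 = £75
  Reno->Pub1: 25 × £7 = £175
  Reno->Pub2: 90 × £9 = £810
  Joplin->Pub2: 70 × £5 = £350
  Macon->Pub2: 70 × £2 = £140
Total = 100 + 75 + 175 + 810 + 350 + 140 = £1650.
(Supply check: Akron ships 45; Reno ships 115; Joplin ships 70; Macon ships 70.)

1650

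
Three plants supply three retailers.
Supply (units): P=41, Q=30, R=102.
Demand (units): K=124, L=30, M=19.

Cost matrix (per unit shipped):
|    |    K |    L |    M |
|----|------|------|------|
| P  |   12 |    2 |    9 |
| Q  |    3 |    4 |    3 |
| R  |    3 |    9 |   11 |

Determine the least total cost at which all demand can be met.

Optimal allocation:
  P to L: 30 units
  P to M: 11 units
  Q to K: 22 units
  Q to M: 8 units
  R to K: 102 units
Total cost = 555.

555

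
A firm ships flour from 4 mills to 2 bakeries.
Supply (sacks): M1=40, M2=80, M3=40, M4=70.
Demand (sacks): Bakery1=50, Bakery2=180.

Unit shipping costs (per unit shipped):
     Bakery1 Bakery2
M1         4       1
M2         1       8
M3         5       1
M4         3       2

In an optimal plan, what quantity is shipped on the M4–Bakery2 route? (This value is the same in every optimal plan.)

The minimum-cost plan:
  M1→Bakery2: 40 × 1 = 40
  M2→Bakery1: 50 × 1 = 50
  M2→Bakery2: 30 × 8 = 240
  M3→Bakery2: 40 × 1 = 40
  M4→Bakery2: 70 × 2 = 140
Total cost = 510.
So M4→Bakery2 carries 70 sacks.

70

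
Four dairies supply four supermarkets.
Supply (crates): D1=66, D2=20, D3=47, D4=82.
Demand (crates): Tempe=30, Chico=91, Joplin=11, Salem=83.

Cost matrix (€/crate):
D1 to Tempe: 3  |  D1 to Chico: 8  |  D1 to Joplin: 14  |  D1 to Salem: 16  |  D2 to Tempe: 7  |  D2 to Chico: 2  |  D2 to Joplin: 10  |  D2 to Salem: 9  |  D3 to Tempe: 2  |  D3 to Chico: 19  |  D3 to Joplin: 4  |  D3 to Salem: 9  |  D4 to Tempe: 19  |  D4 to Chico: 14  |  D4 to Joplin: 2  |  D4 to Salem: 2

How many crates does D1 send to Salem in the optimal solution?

0

The minimum-cost plan:
  D1–Chico: 66 crates
  D2–Chico: 20 crates
  D3–Tempe: 30 crates
  D3–Chico: 5 crates
  D3–Joplin: 11 crates
  D3–Salem: 1 crates
  D4–Salem: 82 crates
Total cost = €940.
The route D1→Salem is not used.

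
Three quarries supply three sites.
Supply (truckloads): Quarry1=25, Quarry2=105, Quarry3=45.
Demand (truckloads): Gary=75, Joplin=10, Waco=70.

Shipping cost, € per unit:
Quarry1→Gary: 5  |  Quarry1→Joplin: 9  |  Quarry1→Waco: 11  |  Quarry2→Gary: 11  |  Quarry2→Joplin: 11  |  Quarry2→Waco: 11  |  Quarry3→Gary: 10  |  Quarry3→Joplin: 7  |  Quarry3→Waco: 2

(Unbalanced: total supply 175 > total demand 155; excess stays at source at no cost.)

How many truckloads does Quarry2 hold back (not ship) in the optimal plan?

An optimal plan:
  Quarry1–Gary: 25 × €5 = €125
  Quarry2–Gary: 50 × €11 = €550
  Quarry2–Joplin: 10 × €11 = €110
  Quarry2–Waco: 25 × €11 = €275
  Quarry3–Waco: 45 × €2 = €90
Total cost = €1150.
Quarry2 ships 85 of its 105, leaving 20.

20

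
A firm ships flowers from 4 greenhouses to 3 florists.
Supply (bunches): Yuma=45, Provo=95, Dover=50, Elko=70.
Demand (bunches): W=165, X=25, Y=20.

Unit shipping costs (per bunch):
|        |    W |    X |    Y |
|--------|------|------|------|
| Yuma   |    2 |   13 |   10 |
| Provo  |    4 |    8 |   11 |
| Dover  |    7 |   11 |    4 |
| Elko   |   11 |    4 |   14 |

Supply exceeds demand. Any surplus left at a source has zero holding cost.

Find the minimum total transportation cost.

825

One minimum-cost allocation:
  Yuma–W: 45 bunches
  Provo–W: 95 bunches
  Dover–W: 25 bunches
  Dover–Y: 20 bunches
  Elko–X: 25 bunches
Total cost = 825.
(Supply check: Yuma ships 45; Provo ships 95; Dover ships 45; Elko ships 25.)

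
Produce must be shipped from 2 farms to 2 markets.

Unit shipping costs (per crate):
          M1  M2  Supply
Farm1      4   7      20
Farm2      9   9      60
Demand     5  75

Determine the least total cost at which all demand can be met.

Optimal allocation:
  Farm1→M1: 5 × 4 = 20
  Farm1→M2: 15 × 7 = 105
  Farm2→M2: 60 × 9 = 540
Total = 20 + 105 + 540 = 665.

665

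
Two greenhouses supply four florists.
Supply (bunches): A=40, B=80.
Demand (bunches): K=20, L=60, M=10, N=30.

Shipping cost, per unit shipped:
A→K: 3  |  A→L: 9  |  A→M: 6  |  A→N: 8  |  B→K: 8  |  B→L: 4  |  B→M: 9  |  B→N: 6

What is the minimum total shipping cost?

One minimum-cost allocation:
  A->K: 20 × 3 = 60
  A->M: 10 × 6 = 60
  A->N: 10 × 8 = 80
  B->L: 60 × 4 = 240
  B->N: 20 × 6 = 120
Total = 60 + 60 + 80 + 240 + 120 = 560.
(Supply check: A ships 40; B ships 80.)

560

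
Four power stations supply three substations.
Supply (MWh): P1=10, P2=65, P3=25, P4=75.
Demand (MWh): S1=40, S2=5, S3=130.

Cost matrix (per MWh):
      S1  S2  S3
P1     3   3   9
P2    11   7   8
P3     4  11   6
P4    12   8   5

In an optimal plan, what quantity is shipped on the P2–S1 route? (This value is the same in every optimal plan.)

5

Optimal shipments:
  P1→S1: 10 × 3 = 30
  P2→S1: 5 × 11 = 55
  P2→S2: 5 × 7 = 35
  P2→S3: 55 × 8 = 440
  P3→S1: 25 × 4 = 100
  P4→S3: 75 × 5 = 375
Total cost = 1035.
So P2→S1 carries 5 MWh.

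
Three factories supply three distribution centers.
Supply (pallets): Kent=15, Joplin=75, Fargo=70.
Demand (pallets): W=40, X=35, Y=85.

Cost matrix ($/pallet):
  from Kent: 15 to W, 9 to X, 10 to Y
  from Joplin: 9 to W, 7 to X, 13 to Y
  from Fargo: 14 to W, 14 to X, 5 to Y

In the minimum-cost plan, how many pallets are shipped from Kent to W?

0

Optimal shipments:
  Kent→Y: 15 × $10 = $150
  Joplin→W: 40 × $9 = $360
  Joplin→X: 35 × $7 = $245
  Fargo→Y: 70 × $5 = $350
Total cost = $1105.
The route Kent→W is not used.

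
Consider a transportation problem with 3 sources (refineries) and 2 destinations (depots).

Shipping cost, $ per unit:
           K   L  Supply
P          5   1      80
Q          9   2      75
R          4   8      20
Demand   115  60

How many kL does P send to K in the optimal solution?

Solving gives:
  P to K: 80 × $5 = $400
  Q to K: 15 × $9 = $135
  Q to L: 60 × $2 = $120
  R to K: 20 × $4 = $80
Total cost = $735.
So P→K carries 80 kL.

80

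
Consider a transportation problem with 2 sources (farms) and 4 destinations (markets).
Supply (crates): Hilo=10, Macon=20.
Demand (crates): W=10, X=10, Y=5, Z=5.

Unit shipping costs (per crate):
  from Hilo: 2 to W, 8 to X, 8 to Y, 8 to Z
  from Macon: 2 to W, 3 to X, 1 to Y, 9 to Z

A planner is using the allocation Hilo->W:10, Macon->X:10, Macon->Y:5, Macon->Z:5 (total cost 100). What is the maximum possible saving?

Current plan cost = 10·2 + 10·3 + 5·1 + 5·9 = 100.
Optimal plan:
  Hilo→W: 5 crates
  Hilo→Z: 5 crates
  Macon→W: 5 crates
  Macon→X: 10 crates
  Macon→Y: 5 crates
Optimal cost = 95.
Saving = 100 − 95 = 5.

5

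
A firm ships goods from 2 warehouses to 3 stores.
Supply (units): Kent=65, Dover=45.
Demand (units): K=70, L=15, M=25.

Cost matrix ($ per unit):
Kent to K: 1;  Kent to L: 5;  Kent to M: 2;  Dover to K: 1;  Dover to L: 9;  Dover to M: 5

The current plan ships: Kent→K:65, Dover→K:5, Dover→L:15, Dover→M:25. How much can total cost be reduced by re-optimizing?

Current plan cost = 65·1 + 5·1 + 15·9 + 25·5 = $330.
Optimal plan:
  Kent->K: 25 × $1 = $25
  Kent->L: 15 × $5 = $75
  Kent->M: 25 × $2 = $50
  Dover->K: 45 × $1 = $45
Optimal cost = $195.
Saving = 330 − 195 = $135.

135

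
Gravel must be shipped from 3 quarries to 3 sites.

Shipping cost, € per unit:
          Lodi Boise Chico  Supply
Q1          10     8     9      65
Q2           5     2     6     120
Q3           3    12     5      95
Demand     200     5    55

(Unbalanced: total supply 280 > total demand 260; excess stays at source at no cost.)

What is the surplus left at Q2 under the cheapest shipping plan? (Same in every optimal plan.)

Minimum-cost shipments:
  Q1->Chico: 45 × €9 = €405
  Q2->Lodi: 105 × €5 = €525
  Q2->Boise: 5 × €2 = €10
  Q2->Chico: 10 × €6 = €60
  Q3->Lodi: 95 × €3 = €285
Total cost = €1285.
Q2 ships 120 of its 120, leaving 0.

0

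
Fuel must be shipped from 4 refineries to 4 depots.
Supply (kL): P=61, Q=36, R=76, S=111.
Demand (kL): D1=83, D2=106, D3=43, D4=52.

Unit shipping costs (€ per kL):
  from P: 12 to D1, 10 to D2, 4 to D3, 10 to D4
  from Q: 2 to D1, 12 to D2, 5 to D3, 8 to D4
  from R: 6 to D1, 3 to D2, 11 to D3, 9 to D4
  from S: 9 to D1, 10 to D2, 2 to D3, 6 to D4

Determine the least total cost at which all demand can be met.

1483

A cheapest plan:
  P→D2: 30 × €10 = €300
  P→D3: 31 × €4 = €124
  Q→D1: 36 × €2 = €72
  R→D2: 76 × €3 = €228
  S→D1: 47 × €9 = €423
  S→D3: 12 × €2 = €24
  S→D4: 52 × €6 = €312
Total = 300 + 124 + 72 + 228 + 423 + 24 + 312 = €1483.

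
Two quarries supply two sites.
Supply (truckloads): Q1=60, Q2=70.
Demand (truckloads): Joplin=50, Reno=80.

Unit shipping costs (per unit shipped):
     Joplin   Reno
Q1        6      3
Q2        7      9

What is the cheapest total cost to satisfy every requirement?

One minimum-cost allocation:
  Q1→Reno: 60 truckloads
  Q2→Joplin: 50 truckloads
  Q2→Reno: 20 truckloads
Total cost = 710.
(Supply check: Q1 ships 60; Q2 ships 70.)

710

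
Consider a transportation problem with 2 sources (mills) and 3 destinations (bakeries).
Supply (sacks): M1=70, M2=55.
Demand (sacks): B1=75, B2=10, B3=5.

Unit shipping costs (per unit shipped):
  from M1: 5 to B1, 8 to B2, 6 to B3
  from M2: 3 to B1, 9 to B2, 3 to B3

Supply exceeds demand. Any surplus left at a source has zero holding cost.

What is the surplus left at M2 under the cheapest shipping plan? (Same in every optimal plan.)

An optimal plan:
  M1->B1: 25 × 5 = 125
  M1->B2: 10 × 8 = 80
  M2->B1: 50 × 3 = 150
  M2->B3: 5 × 3 = 15
Total cost = 370.
M2 ships 55 of its 55, leaving 0.

0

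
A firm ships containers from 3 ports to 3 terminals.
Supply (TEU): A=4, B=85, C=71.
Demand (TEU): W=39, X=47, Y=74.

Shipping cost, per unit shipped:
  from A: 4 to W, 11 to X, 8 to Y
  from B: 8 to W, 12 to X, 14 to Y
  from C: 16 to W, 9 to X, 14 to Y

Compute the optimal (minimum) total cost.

An optimal shipping plan:
  A–Y: 4 TEU
  B–W: 39 TEU
  B–Y: 46 TEU
  C–X: 47 TEU
  C–Y: 24 TEU
Total cost = 1747.

1747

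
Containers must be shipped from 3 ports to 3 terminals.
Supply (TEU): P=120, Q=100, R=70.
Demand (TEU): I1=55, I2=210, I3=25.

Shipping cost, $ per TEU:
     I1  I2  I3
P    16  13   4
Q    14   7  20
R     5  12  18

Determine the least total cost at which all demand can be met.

An optimal shipping plan:
  P->I2: 95 TEU
  P->I3: 25 TEU
  Q->I2: 100 TEU
  R->I1: 55 TEU
  R->I2: 15 TEU
Total cost = $2490.
(Supply check: P ships 120; Q ships 100; R ships 70.)

2490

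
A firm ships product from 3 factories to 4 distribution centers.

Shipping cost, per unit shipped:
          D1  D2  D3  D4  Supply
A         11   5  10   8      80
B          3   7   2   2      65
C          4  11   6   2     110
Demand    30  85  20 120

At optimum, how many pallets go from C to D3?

0

Solving gives:
  A→D2: 80 × 5 = 400
  B→D1: 30 × 3 = 90
  B→D2: 5 × 7 = 35
  B→D3: 20 × 2 = 40
  B→D4: 10 × 2 = 20
  C→D4: 110 × 2 = 220
Total cost = 805.
The route C→D3 is not used.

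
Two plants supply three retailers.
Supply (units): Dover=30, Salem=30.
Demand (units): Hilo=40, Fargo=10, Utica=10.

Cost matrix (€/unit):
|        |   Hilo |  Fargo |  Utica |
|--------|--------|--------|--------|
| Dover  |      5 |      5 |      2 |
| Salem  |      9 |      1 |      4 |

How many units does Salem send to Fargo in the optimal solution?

10

Solving gives:
  Dover->Hilo: 30 units
  Salem->Hilo: 10 units
  Salem->Fargo: 10 units
  Salem->Utica: 10 units
Total cost = €290.
So Salem→Fargo carries 10 units.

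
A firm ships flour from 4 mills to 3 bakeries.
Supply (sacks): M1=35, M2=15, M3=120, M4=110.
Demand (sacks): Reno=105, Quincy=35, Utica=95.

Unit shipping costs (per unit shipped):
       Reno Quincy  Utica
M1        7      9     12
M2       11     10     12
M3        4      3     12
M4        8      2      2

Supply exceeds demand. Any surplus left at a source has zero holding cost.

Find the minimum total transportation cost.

715

Optimal allocation:
  M1→Reno: 5 sacks
  M3→Reno: 100 sacks
  M3→Quincy: 20 sacks
  M4→Quincy: 15 sacks
  M4→Utica: 95 sacks
Total cost = 715.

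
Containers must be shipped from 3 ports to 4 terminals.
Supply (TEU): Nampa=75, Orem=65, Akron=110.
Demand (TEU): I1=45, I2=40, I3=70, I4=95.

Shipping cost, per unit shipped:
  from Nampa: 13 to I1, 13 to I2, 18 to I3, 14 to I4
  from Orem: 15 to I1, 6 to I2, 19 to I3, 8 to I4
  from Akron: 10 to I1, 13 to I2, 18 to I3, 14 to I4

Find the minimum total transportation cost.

Optimal allocation:
  Nampa to I3: 5 TEU
  Nampa to I4: 70 TEU
  Orem to I2: 40 TEU
  Orem to I4: 25 TEU
  Akron to I1: 45 TEU
  Akron to I3: 65 TEU
Total cost = 3130.
(Supply check: Nampa ships 75; Orem ships 65; Akron ships 110.)

3130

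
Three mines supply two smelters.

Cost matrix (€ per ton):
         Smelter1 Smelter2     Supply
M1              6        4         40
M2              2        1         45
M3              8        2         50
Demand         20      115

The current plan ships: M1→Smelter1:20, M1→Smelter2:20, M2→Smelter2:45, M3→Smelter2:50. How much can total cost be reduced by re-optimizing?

20

Current plan cost = 20·6 + 20·4 + 45·1 + 50·2 = €345.
Optimal plan:
  M1→Smelter2: 40 × €4 = €160
  M2→Smelter1: 20 × €2 = €40
  M2→Smelter2: 25 × €1 = €25
  M3→Smelter2: 50 × €2 = €100
Optimal cost = €325.
Saving = 345 − 325 = €20.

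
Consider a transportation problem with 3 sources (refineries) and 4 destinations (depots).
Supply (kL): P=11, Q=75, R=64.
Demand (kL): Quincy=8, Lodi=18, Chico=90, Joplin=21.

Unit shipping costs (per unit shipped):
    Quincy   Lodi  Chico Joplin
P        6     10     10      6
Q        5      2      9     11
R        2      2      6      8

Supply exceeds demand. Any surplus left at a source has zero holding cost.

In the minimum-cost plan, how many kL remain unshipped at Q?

13

An optimal plan:
  P–Joplin: 11 kL
  Q–Quincy: 8 kL
  Q–Lodi: 18 kL
  Q–Chico: 26 kL
  Q–Joplin: 10 kL
  R–Chico: 64 kL
Total cost = 870.
Q ships 62 of its 75, leaving 13.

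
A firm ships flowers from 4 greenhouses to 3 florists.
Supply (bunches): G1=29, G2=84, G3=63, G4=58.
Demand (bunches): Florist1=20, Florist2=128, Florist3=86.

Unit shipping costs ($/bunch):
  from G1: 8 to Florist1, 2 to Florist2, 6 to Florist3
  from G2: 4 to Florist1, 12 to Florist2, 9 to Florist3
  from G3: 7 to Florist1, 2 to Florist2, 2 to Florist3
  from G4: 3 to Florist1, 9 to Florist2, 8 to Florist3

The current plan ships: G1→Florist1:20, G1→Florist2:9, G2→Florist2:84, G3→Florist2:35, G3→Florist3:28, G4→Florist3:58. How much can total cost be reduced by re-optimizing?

Current plan cost = 20·8 + 9·2 + 84·12 + 35·2 + 28·2 + 58·8 = $1776.
Optimal plan:
  G1->Florist2: 29 × $2 = $58
  G2->Florist3: 84 × $9 = $756
  G3->Florist2: 63 × $2 = $126
  G4->Florist1: 20 × $3 = $60
  G4->Florist2: 36 × $9 = $324
  G4->Florist3: 2 × $8 = $16
Optimal cost = $1340.
Saving = 1776 − 1340 = $436.

436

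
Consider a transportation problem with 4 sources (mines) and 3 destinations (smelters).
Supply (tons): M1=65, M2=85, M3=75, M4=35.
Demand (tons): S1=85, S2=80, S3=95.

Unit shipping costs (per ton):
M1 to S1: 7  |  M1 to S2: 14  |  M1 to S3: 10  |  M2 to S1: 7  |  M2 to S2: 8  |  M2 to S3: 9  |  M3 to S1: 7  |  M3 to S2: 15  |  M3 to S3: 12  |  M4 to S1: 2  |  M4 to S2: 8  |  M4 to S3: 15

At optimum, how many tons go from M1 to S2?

Optimal shipments:
  M1 to S3: 65 × 10 = 650
  M2 to S2: 80 × 8 = 640
  M2 to S3: 5 × 9 = 45
  M3 to S1: 50 × 7 = 350
  M3 to S3: 25 × 12 = 300
  M4 to S1: 35 × 2 = 70
Total cost = 2055.
The route M1→S2 is not used.

0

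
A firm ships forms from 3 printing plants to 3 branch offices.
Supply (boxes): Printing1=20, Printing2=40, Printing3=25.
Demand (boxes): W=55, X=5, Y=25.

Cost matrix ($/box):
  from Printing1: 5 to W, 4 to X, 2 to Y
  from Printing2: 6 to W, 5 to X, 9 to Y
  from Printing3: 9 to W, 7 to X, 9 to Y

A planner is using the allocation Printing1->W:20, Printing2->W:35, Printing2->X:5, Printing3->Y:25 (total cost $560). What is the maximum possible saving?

Current plan cost = 20·5 + 35·6 + 5·5 + 25·9 = $560.
Optimal plan:
  Printing1->Y: 20 × $2 = $40
  Printing2->W: 40 × $6 = $240
  Printing3->W: 15 × $9 = $135
  Printing3->X: 5 × $7 = $35
  Printing3->Y: 5 × $9 = $45
Optimal cost = $495.
Saving = 560 − 495 = $65.

65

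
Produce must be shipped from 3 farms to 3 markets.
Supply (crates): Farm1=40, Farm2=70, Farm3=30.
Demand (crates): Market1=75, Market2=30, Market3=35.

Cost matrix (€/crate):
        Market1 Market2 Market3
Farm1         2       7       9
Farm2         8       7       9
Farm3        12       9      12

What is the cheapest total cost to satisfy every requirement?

945

Optimal allocation:
  Farm1–Market1: 40 × €2 = €80
  Farm2–Market1: 35 × €8 = €280
  Farm2–Market3: 35 × €9 = €315
  Farm3–Market2: 30 × €9 = €270
Total = 80 + 280 + 315 + 270 = €945.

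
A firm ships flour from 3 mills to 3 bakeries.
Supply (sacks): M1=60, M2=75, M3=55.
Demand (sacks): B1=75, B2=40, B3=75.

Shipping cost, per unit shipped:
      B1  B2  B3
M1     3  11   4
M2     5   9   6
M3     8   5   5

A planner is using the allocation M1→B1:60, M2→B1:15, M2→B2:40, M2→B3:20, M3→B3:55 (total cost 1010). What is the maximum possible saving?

120

Current plan cost = 60·3 + 15·5 + 40·9 + 20·6 + 55·5 = 1010.
Optimal plan:
  M1 to B3: 60 × 4 = 240
  M2 to B1: 75 × 5 = 375
  M3 to B2: 40 × 5 = 200
  M3 to B3: 15 × 5 = 75
Optimal cost = 890.
Saving = 1010 − 890 = 120.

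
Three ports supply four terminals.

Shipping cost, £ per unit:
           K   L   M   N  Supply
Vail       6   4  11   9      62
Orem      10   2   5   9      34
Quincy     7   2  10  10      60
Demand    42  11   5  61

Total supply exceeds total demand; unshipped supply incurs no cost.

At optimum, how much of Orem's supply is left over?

0

An optimal plan:
  Vail–K: 42 TEU
  Vail–N: 20 TEU
  Orem–M: 5 TEU
  Orem–N: 29 TEU
  Quincy–L: 11 TEU
  Quincy–N: 12 TEU
Total cost = £860.
Orem ships 34 of its 34, leaving 0.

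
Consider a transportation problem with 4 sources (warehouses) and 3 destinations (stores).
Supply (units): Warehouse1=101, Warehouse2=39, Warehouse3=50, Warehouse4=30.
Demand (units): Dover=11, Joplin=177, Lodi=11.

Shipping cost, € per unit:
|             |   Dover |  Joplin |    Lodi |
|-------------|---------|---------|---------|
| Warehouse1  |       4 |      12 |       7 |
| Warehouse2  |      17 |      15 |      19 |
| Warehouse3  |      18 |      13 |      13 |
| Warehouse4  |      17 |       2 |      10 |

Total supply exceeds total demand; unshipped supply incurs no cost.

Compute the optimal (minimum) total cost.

2049

A cheapest plan:
  Warehouse1 to Dover: 11 × €4 = €44
  Warehouse1 to Joplin: 79 × €12 = €948
  Warehouse1 to Lodi: 11 × €7 = €77
  Warehouse2 to Joplin: 18 × €15 = €270
  Warehouse3 to Joplin: 50 × €13 = €650
  Warehouse4 to Joplin: 30 × €2 = €60
Total = 44 + 948 + 77 + 270 + 650 + 60 = €2049.
(Supply check: Warehouse1 ships 101; Warehouse2 ships 18; Warehouse3 ships 50; Warehouse4 ships 30.)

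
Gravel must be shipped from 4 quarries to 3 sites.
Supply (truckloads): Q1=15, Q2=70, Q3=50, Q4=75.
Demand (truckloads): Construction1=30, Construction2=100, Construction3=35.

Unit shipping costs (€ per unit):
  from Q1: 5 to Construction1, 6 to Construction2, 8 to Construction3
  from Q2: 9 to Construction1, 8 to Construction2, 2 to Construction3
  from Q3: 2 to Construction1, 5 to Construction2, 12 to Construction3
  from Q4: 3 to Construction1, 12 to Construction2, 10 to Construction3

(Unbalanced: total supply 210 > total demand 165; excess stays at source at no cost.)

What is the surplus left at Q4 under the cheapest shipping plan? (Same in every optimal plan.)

Minimum-cost shipments:
  Q1->Construction2: 15 × €6 = €90
  Q2->Construction2: 35 × €8 = €280
  Q2->Construction3: 35 × €2 = €70
  Q3->Construction2: 50 × €5 = €250
  Q4->Construction1: 30 × €3 = €90
Total cost = €780.
Q4 ships 30 of its 75, leaving 45.

45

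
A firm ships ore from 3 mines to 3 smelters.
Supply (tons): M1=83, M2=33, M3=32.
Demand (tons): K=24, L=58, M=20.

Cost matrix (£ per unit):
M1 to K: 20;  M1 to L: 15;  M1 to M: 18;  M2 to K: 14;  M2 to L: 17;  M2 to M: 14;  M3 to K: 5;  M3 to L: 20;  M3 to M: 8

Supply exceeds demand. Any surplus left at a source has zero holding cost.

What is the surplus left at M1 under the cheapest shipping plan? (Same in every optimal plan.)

25

An optimal plan:
  M1–L: 58 × £15 = £870
  M2–M: 12 × £14 = £168
  M3–K: 24 × £5 = £120
  M3–M: 8 × £8 = £64
Total cost = £1222.
M1 ships 58 of its 83, leaving 25.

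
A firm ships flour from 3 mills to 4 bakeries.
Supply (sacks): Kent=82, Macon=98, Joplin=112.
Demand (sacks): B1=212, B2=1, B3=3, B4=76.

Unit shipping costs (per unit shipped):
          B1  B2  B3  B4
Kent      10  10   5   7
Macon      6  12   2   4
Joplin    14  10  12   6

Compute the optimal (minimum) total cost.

An optimal shipping plan:
  Kent–B1: 79 × 10 = 790
  Kent–B3: 3 × 5 = 15
  Macon–B1: 98 × 6 = 588
  Joplin–B1: 35 × 14 = 490
  Joplin–B2: 1 × 10 = 10
  Joplin–B4: 76 × 6 = 456
Total = 790 + 15 + 588 + 490 + 10 + 456 = 2349.

2349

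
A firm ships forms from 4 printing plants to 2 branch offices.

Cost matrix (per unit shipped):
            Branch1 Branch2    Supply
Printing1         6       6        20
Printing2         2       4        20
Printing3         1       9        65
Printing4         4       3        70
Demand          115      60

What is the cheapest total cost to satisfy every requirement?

445

A cheapest plan:
  Printing1–Branch1: 20 × 6 = 120
  Printing2–Branch1: 20 × 2 = 40
  Printing3–Branch1: 65 × 1 = 65
  Printing4–Branch1: 10 × 4 = 40
  Printing4–Branch2: 60 × 3 = 180
Total = 120 + 40 + 65 + 40 + 180 = 445.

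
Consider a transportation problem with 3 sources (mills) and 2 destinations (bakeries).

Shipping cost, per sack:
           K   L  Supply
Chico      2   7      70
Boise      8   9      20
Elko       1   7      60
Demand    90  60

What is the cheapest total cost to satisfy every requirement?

580

A cheapest plan:
  Chico–K: 30 × 2 = 60
  Chico–L: 40 × 7 = 280
  Boise–L: 20 × 9 = 180
  Elko–K: 60 × 1 = 60
Total = 60 + 280 + 180 + 60 = 580.
(Supply check: Chico ships 70; Boise ships 20; Elko ships 60.)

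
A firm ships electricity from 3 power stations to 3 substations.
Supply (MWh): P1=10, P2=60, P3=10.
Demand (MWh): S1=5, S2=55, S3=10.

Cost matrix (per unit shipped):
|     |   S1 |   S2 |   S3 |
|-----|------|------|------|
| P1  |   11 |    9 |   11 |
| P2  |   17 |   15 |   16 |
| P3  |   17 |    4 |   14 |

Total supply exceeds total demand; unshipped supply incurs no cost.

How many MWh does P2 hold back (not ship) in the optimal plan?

10

An optimal plan:
  P1 to S2: 10 MWh
  P2 to S1: 5 MWh
  P2 to S2: 35 MWh
  P2 to S3: 10 MWh
  P3 to S2: 10 MWh
Total cost = 900.
P2 ships 50 of its 60, leaving 10.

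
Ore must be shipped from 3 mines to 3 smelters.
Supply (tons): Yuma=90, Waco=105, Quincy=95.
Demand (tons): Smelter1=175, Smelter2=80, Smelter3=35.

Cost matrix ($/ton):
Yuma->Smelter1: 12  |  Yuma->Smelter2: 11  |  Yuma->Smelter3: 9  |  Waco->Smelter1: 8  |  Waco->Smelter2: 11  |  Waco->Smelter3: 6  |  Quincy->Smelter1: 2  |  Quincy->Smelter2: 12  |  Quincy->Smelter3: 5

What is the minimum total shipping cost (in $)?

Optimal allocation:
  Yuma->Smelter2: 80 × $11 = $880
  Yuma->Smelter3: 10 × $9 = $90
  Waco->Smelter1: 80 × $8 = $640
  Waco->Smelter3: 25 × $6 = $150
  Quincy->Smelter1: 95 × $2 = $190
Total = 880 + 90 + 640 + 150 + 190 = $1950.

1950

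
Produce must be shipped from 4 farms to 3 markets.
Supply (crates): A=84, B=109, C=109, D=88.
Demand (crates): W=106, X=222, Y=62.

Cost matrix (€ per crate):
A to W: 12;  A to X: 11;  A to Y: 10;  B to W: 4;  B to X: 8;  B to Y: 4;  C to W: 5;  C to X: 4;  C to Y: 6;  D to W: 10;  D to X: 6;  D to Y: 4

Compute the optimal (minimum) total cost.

2206

An optimal shipping plan:
  A→X: 84 crates
  B→W: 106 crates
  B→Y: 3 crates
  C→X: 109 crates
  D→X: 29 crates
  D→Y: 59 crates
Total cost = €2206.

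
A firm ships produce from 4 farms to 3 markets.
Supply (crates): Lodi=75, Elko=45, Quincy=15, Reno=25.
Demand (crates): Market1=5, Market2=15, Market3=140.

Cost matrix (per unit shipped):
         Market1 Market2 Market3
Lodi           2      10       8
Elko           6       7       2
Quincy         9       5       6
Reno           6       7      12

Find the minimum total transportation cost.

An optimal shipping plan:
  Lodi–Market1: 5 × 2 = 10
  Lodi–Market3: 70 × 8 = 560
  Elko–Market3: 45 × 2 = 90
  Quincy–Market3: 15 × 6 = 90
  Reno–Market2: 15 × 7 = 105
  Reno–Market3: 10 × 12 = 120
Total = 10 + 560 + 90 + 90 + 105 + 120 = 975.

975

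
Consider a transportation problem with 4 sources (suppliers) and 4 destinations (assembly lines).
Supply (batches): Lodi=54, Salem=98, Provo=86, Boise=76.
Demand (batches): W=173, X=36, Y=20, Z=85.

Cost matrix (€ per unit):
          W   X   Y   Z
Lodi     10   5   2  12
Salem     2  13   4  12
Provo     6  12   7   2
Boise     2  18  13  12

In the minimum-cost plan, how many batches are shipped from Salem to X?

Solving gives:
  Lodi->X: 36 × €5 = €180
  Lodi->Y: 18 × €2 = €36
  Salem->W: 97 × €2 = €194
  Salem->Y: 1 × €4 = €4
  Provo->Y: 1 × €7 = €7
  Provo->Z: 85 × €2 = €170
  Boise->W: 76 × €2 = €152
Total cost = €743.
The route Salem→X is not used.

0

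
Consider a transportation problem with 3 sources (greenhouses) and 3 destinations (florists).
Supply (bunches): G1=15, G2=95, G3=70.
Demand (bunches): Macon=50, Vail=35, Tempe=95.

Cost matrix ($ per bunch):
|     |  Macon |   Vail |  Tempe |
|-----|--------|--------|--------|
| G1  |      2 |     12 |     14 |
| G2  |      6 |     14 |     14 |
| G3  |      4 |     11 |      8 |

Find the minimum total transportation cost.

1640

A cheapest plan:
  G1->Macon: 15 bunches
  G2->Macon: 35 bunches
  G2->Vail: 35 bunches
  G2->Tempe: 25 bunches
  G3->Tempe: 70 bunches
Total cost = $1640.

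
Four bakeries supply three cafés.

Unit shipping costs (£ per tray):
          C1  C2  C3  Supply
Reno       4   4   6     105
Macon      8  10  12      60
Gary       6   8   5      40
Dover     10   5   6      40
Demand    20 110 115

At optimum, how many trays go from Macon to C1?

20

Solving gives:
  Reno→C2: 105 × £4 = £420
  Macon→C1: 20 × £8 = £160
  Macon→C2: 5 × £10 = £50
  Macon→C3: 35 × £12 = £420
  Gary→C3: 40 × £5 = £200
  Dover→C3: 40 × £6 = £240
Total cost = £1490.
So Macon→C1 carries 20 trays.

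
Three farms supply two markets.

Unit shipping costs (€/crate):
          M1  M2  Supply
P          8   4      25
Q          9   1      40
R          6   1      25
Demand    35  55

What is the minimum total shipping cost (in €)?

315

One minimum-cost allocation:
  P→M1: 25 crates
  Q→M2: 40 crates
  R→M1: 10 crates
  R→M2: 15 crates
Total cost = €315.
(Supply check: P ships 25; Q ships 40; R ships 25.)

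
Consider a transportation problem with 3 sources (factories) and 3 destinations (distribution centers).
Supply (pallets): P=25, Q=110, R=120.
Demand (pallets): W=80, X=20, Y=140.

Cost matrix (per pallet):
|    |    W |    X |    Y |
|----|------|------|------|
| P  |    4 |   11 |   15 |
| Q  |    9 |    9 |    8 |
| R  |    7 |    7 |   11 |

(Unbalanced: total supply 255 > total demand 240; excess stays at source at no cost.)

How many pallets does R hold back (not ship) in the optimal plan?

15

Minimum-cost shipments:
  P to W: 25 × 4 = 100
  Q to Y: 110 × 8 = 880
  R to W: 55 × 7 = 385
  R to X: 20 × 7 = 140
  R to Y: 30 × 11 = 330
Total cost = 1835.
R ships 105 of its 120, leaving 15.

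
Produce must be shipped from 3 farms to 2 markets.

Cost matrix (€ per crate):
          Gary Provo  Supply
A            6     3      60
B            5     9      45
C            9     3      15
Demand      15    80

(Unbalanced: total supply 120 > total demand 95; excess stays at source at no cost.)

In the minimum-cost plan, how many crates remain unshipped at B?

An optimal plan:
  A–Provo: 60 × €3 = €180
  B–Gary: 15 × €5 = €75
  B–Provo: 5 × €9 = €45
  C–Provo: 15 × €3 = €45
Total cost = €345.
B ships 20 of its 45, leaving 25.

25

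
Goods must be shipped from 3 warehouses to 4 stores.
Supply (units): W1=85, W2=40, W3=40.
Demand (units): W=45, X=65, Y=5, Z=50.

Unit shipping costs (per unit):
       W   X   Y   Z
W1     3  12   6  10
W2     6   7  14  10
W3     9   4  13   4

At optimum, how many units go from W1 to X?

Optimal shipments:
  W1–W: 45 units
  W1–Y: 5 units
  W1–Z: 35 units
  W2–X: 40 units
  W3–X: 25 units
  W3–Z: 15 units
Total cost = 955.
The route W1→X is not used.

0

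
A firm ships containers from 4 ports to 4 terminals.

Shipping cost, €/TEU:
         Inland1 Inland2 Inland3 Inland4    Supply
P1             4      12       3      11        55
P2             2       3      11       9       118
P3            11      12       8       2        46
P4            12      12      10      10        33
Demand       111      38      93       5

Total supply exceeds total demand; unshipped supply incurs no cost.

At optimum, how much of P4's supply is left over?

5

Minimum-cost shipments:
  P1→Inland1: 31 TEU
  P1→Inland3: 24 TEU
  P2→Inland1: 80 TEU
  P2→Inland2: 38 TEU
  P3→Inland3: 41 TEU
  P3→Inland4: 5 TEU
  P4→Inland3: 28 TEU
Total cost = €1088.
P4 ships 28 of its 33, leaving 5.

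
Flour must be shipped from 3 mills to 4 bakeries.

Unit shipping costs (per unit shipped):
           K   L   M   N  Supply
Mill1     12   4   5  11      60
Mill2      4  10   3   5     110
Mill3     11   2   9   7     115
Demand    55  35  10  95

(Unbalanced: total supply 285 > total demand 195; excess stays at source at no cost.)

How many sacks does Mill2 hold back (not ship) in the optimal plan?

0

Minimum-cost shipments:
  Mill1->M: 10 sacks
  Mill2->K: 55 sacks
  Mill2->N: 55 sacks
  Mill3->L: 35 sacks
  Mill3->N: 40 sacks
Total cost = 895.
Mill2 ships 110 of its 110, leaving 0.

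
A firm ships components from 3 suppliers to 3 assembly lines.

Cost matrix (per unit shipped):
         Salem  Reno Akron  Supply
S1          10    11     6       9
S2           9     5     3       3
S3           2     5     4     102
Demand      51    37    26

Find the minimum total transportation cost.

A cheapest plan:
  S1 to Akron: 9 batches
  S2 to Akron: 3 batches
  S3 to Salem: 51 batches
  S3 to Reno: 37 batches
  S3 to Akron: 14 batches
Total cost = 406.

406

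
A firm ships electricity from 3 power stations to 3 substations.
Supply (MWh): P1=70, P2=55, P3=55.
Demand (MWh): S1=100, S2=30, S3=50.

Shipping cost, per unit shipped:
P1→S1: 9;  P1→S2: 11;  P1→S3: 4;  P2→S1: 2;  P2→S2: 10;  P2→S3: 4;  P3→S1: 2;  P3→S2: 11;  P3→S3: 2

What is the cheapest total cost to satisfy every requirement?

A cheapest plan:
  P1->S2: 30 × 11 = 330
  P1->S3: 40 × 4 = 160
  P2->S1: 55 × 2 = 110
  P3->S1: 45 × 2 = 90
  P3->S3: 10 × 2 = 20
Total = 330 + 160 + 110 + 90 + 20 = 710.

710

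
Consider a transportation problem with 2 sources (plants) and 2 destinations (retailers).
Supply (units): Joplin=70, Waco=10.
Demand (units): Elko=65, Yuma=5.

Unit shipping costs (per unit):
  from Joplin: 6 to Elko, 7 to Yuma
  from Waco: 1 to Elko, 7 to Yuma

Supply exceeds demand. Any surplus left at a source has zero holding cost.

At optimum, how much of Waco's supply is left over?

An optimal plan:
  Joplin–Elko: 55 units
  Joplin–Yuma: 5 units
  Waco–Elko: 10 units
Total cost = 375.
Waco ships 10 of its 10, leaving 0.

0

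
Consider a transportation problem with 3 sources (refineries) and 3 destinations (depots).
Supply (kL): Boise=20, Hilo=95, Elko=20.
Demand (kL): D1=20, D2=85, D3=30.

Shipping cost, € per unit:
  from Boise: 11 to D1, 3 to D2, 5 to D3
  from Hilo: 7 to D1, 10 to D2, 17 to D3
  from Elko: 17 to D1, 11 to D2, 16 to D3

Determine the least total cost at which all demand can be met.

1260

A cheapest plan:
  Boise→D3: 20 × €5 = €100
  Hilo→D1: 20 × €7 = €140
  Hilo→D2: 75 × €10 = €750
  Elko→D2: 10 × €11 = €110
  Elko→D3: 10 × €16 = €160
Total = 100 + 140 + 750 + 110 + 160 = €1260.
(Supply check: Boise ships 20; Hilo ships 95; Elko ships 20.)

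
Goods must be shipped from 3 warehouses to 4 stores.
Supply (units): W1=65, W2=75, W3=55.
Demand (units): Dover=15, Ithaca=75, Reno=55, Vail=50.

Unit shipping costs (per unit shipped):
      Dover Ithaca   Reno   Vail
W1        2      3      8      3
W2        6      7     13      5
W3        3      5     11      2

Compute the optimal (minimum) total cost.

An optimal shipping plan:
  W1–Ithaca: 10 × 3 = 30
  W1–Reno: 55 × 8 = 440
  W2–Dover: 10 × 6 = 60
  W2–Ithaca: 65 × 7 = 455
  W3–Dover: 5 × 3 = 15
  W3–Vail: 50 × 2 = 100
Total = 30 + 440 + 60 + 455 + 15 + 100 = 1100.
(Supply check: W1 ships 65; W2 ships 75; W3 ships 55.)

1100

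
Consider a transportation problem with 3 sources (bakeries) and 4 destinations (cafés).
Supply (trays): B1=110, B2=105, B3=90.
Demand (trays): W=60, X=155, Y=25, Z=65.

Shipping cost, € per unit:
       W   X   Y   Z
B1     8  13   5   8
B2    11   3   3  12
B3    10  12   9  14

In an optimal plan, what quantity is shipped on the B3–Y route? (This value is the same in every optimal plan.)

The minimum-cost plan:
  B1–W: 20 trays
  B1–Y: 25 trays
  B1–Z: 65 trays
  B2–X: 105 trays
  B3–W: 40 trays
  B3–X: 50 trays
Total cost = €2120.
The route B3→Y is not used.

0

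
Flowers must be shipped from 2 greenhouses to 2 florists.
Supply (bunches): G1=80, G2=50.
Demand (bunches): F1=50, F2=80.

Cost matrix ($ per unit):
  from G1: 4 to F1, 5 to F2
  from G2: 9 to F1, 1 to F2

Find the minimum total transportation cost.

Optimal allocation:
  G1→F1: 50 × $4 = $200
  G1→F2: 30 × $5 = $150
  G2→F2: 50 × $1 = $50
Total = 200 + 150 + 50 = $400.

400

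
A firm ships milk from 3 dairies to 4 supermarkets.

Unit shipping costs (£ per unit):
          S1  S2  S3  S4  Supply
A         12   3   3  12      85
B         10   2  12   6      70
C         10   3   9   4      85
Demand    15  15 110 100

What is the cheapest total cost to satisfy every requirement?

Optimal allocation:
  A to S3: 85 × £3 = £255
  B to S1: 15 × £10 = £150
  B to S2: 15 × £2 = £30
  B to S4: 40 × £6 = £240
  C to S3: 25 × £9 = £225
  C to S4: 60 × £4 = £240
Total = 255 + 150 + 30 + 240 + 225 + 240 = £1140.
(Supply check: A ships 85; B ships 70; C ships 85.)

1140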